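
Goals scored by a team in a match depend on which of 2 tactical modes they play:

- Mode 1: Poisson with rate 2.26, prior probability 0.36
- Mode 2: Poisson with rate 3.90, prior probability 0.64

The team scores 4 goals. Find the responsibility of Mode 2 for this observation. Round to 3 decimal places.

0.754

The responsibility of component k is P(Z=k) f_k(x) divided by Σ_j P(Z=j) f_j(x).
Component likelihoods at x = 4 goals:
  L_1 = 0.113427
  L_2 = 0.195119
Multiply by the mixture weights:
  P(Z=1)·L_1 = 0.36 × 0.113427 = 0.0408338
  P(Z=2)·L_2 = 0.64 × 0.195119 = 0.124876
Marginal: 0.0408338 + 0.124876 = 0.16571
P(Mode 2 | the observation) = 0.124876 / 0.16571 ≈ 0.754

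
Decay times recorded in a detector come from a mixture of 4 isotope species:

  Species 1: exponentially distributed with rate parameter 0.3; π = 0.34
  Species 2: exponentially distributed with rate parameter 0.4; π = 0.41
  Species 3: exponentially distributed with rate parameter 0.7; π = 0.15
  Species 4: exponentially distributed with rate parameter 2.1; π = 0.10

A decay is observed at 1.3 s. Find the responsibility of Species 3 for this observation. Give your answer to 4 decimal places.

P(component k | x) = w_k·f_k(x) / marginal(x), where marginal(x) = Σ_j w_j·f_j(x).
Component likelihoods at x = 1.3 s:
  f_1 = 0.3·e^(−0.3·1.3) = 0.3·e^(−0.3900) = 0.203117
  f_2 = 0.4·e^(−0.4·1.3) = 0.4·e^(−0.5200) = 0.237808
  f_3 = 0.7·e^(−0.7·1.3) = 0.7·e^(−0.9100) = 0.281767
  f_4 = 2.1·e^(−2.1·1.3) = 2.1·e^(−2.7300) = 0.136961
Prior × likelihood for each component:
  w_1·f_1 = 0.34 × 0.203117 = 0.0690598
  w_2·f_2 = 0.41 × 0.237808 = 0.0975014
  w_3·f_3 = 0.15 × 0.281767 = 0.042265
  w_4·f_4 = 0.10 × 0.136961 = 0.0136961
Marginal: 0.0690598 + 0.0975014 + 0.042265 + 0.0136961 = 0.222522
So the posterior for Species 3 is 0.042265 / 0.222522 ≈ 0.1899.

0.1899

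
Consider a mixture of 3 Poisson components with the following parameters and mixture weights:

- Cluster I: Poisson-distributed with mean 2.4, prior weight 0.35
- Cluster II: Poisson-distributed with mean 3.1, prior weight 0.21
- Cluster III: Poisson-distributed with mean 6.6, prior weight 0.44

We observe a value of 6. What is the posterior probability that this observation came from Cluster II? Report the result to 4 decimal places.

The responsibility of component k is P(Z=k) f_k(x) divided by Σ_j P(Z=j) f_j(x).
Evaluate each component's likelihood at the observed value:
  L_I = e^(−2.4)·2.4^6/6! = 0.0240784
  L_II = e^(−3.1)·3.1^6/6! = 0.0555296
  L_III = e^(−6.6)·6.6^6/6! = 0.156166
Weight by the priors:
  P(Z=I)·L_I = 0.35 × 0.0240784 = 0.00842745
  P(Z=II)·L_II = 0.21 × 0.0555296 = 0.0116612
  P(Z=III)·L_III = 0.44 × 0.156166 = 0.0687132
Normaliser: 0.00842745 + 0.0116612 + 0.0687132 = 0.0888019
Responsibility of Cluster II: 0.0116612 / 0.0888019 ≈ 0.1313

0.1313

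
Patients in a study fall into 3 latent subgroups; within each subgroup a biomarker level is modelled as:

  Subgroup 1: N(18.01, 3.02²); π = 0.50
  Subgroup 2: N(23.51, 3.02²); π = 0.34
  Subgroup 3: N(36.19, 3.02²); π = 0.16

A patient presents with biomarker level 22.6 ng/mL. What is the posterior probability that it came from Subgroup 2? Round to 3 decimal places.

By Bayes' theorem, P(k | x) = π_k f_k(x) / Σ_j π_j f_j(x).
Evaluate each component's likelihood at the observed value:
  p_1 = 0.0416192
  p_2 = 0.126237
  p_3 = 5.29263e-06
Prior × likelihood for each component:
  π_1·p_1 = 0.50 × 0.0416192 = 0.0208096
  π_2·p_2 = 0.34 × 0.126237 = 0.0429206
  π_3·p_3 = 0.16 × 5.29263e-06 = 8.46821e-07
Evidence: 0.0208096 + 0.0429206 + 8.46821e-07 = 0.063731
P(Subgroup 2 | x) ≈ 0.673

0.673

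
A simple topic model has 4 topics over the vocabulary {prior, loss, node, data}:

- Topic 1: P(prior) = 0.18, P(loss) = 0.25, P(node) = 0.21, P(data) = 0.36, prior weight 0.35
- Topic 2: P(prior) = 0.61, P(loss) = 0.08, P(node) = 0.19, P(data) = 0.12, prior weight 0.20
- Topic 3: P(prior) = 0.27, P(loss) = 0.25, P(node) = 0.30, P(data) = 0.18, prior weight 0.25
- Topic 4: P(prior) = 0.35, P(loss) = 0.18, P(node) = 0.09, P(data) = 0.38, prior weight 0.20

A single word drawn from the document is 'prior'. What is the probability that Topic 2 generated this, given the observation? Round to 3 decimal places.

Posterior ∝ prior × likelihood, so P(k | x) ∝ P(Z=k) f_k(x); normalise over all components.
Component likelihoods at x = 'prior':
  L_1 = P(prior | comp) = 0.18
  L_2 = P(prior | comp) = 0.61
  L_3 = P(prior | comp) = 0.27
  L_4 = P(prior | comp) = 0.35
Prior × likelihood for each component:
  P(Z=1)·L_1 = 0.35 × 0.18 = 0.063
  P(Z=2)·L_2 = 0.20 × 0.61 = 0.122
  P(Z=3)·L_3 = 0.25 × 0.27 = 0.0675
  P(Z=4)·L_4 = 0.20 × 0.35 = 0.07
Denominator: 0.063 + 0.122 + 0.0675 + 0.07 = 0.3225
So the posterior for Topic 2 is 0.122 / 0.3225 ≈ 0.378.

0.378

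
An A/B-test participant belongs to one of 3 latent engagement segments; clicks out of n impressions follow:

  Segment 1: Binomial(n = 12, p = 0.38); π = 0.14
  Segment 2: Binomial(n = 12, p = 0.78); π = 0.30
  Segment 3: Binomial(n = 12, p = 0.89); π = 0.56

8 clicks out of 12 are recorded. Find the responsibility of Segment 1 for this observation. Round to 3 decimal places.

The responsibility of component k is w_k f_k(x) divided by Σ_j w_j f_j(x).
Component likelihoods at x = 8 clicks out of 12:
  p_1 = C(12,8)·0.38^8·0.62^4 = 495·0.000434779·0.147763 = 0.031801
  p_2 = C(12,8)·0.78^8·0.22^4 = 495·0.137011·0.00234256 = 0.158874
  p_3 = C(12,8)·0.89^8·0.11^4 = 495·0.393659·0.00014641 = 0.0285296
Weight by the priors:
  w_1·p_1 = 0.14 × 0.031801 = 0.00445214
  w_2·p_2 = 0.30 × 0.158874 = 0.0476622
  w_3·p_3 = 0.56 × 0.0285296 = 0.0159766
Marginal: 0.00445214 + 0.0476622 + 0.0159766 = 0.0680909
So the posterior for Segment 1 is 0.00445214 / 0.0680909 ≈ 0.065.

0.065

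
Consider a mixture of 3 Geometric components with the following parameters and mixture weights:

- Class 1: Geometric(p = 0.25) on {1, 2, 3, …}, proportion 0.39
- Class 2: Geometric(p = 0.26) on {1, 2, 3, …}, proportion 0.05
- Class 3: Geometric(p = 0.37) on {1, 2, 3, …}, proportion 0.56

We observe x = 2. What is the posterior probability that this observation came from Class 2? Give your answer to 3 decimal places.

0.045

Apply Bayes' rule: the posterior for each component is proportional to its prior times its likelihood at x.
Component likelihoods at x = 2:
  f_1 = 0.1875
  f_2 = 0.1924
  f_3 = 0.2331
Unnormalised posteriors:
  π_1·f_1 = 0.39 × 0.1875 = 0.073125
  π_2·f_2 = 0.05 × 0.1924 = 0.00962
  π_3·f_3 = 0.56 × 0.2331 = 0.130536
Denominator: 0.073125 + 0.00962 + 0.130536 = 0.213281
So the posterior for Class 2 is 0.00962 / 0.213281 ≈ 0.045.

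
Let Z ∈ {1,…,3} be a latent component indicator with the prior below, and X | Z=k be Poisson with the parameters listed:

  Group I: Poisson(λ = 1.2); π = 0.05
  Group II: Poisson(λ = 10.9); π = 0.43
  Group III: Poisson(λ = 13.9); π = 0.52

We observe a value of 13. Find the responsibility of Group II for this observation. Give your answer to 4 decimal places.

P(component k | x) = π_k·f_k(x) / marginal(x), where marginal(x) = Σ_j π_j·f_j(x).
Poisson probabilities:
  p_I = e^(−1.2)·1.2^13/13! = 5.17514e-10
  p_II = e^(−10.9)·10.9^13/13! = 0.0908771
  p_III = e^(−13.9)·13.9^13/13! = 0.106713
Multiply by the mixture weights:
  π_I·p_I = 0.05 × 5.17514e-10 = 2.58757e-11
  π_II·p_II = 0.43 × 0.0908771 = 0.0390771
  π_III·p_III = 0.52 × 0.106713 = 0.0554909
Normaliser: 2.58757e-11 + 0.0390771 + 0.0554909 = 0.0945681
Responsibility of Group II: 0.0390771 / 0.0945681 ≈ 0.4132

0.4132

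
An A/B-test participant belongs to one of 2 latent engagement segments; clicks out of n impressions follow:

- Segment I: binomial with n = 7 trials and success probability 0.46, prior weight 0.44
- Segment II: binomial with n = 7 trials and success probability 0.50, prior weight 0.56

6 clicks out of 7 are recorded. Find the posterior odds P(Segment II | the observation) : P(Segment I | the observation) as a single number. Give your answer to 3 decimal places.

Only the two components matter; the odds are (P(Z=i) f_i(x)) / (P(Z=j) f_j(x)).
Binomial probabilities:
  p_I = 0.0358128
  p_II = 0.0546875
Posterior odds = (P(Z=II)·p_II) / (P(Z=I)·p_I) = (0.56·0.0546875) / (0.44·0.0358128) = 0.030625 / 0.0157577 ≈ 1.944

1.944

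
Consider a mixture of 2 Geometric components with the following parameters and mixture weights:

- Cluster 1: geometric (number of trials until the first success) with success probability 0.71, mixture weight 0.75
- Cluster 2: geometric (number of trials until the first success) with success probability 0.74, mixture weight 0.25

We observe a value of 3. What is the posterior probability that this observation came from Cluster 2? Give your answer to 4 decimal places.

0.2183

P(component k | x) = w_k·f_k(x) / marginal(x), where marginal(x) = Σ_j w_j·f_j(x).
Component likelihoods at x = 3:
  p_1 = 0.71·(1−0.71)^2 = 0.71·0.0841 = 0.059711
  p_2 = 0.74·(1−0.74)^2 = 0.74·0.0676 = 0.050024
Unnormalised posteriors:
  w_1·p_1 = 0.75 × 0.059711 = 0.0447833
  w_2·p_2 = 0.25 × 0.050024 = 0.012506
Sum: 0.0447833 + 0.012506 = 0.0572893
Responsibility of Cluster 2: 0.012506 / 0.0572893 ≈ 0.2183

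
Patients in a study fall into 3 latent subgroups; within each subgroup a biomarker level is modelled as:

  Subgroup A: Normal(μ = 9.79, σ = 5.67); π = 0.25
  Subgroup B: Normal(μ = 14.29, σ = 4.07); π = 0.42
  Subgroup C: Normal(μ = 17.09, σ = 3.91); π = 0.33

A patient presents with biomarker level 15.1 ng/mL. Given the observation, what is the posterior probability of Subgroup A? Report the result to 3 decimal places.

0.140

The responsibility of component k is π_k f_k(x) divided by Σ_j π_j f_j(x).
Component likelihoods at x = 15.1 ng/mL:
  p_A = (1/(5.67·√(2π)))·exp(−(15.1−9.79)²/(2·5.67²)) = 0.070360·exp(-0.43852) = 0.0453815
  p_B = (1/(4.07·√(2π)))·exp(−(15.1−14.29)²/(2·4.07²)) = 0.098020·exp(-0.01980) = 0.0960981
  p_C = (1/(3.91·√(2π)))·exp(−(15.1−17.09)²/(2·3.91²)) = 0.102031·exp(-0.12952) = 0.0896366
Weight by the priors:
  π_A·p_A = 0.25 × 0.0453815 = 0.0113454
  π_B·p_B = 0.42 × 0.0960981 = 0.0403612
  π_C·p_C = 0.33 × 0.0896366 = 0.0295801
Normaliser: 0.0113454 + 0.0403612 + 0.0295801 = 0.0812867
So the posterior for Subgroup A is 0.0113454 / 0.0812867 ≈ 0.140.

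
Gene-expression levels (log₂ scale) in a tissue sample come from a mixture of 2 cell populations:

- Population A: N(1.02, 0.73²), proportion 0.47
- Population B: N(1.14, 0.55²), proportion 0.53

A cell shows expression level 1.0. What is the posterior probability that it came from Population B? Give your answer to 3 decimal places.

The responsibility of component k is w_k f_k(x) divided by Σ_j w_j f_j(x).
Evaluate each component's likelihood at the observed value:
  L_A = (1/(0.73·√(2π)))·exp(−(1.0−1.02)²/(2·0.73²)) = 0.546496·exp(-0.00038) = 0.546291
  L_B = (1/(0.55·√(2π)))·exp(−(1.0−1.14)²/(2·0.55²)) = 0.725350·exp(-0.03240) = 0.702227
Unnormalised posteriors:
  w_A·L_A = 0.47 × 0.546291 = 0.256757
  w_B·L_B = 0.53 × 0.702227 = 0.37218
Marginal: 0.256757 + 0.37218 = 0.628937
So the posterior for Population B is 0.37218 / 0.628937 ≈ 0.592.

0.592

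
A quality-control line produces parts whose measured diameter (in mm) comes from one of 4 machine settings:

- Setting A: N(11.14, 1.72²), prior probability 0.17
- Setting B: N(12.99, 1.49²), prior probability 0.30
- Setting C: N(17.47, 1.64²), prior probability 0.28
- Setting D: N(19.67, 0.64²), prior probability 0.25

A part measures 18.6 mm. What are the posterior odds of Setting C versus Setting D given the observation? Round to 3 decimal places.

1.395

The posterior odds equal the prior odds times the likelihood ratio: (w_i/w_j)·(f_i(x)/f_j(x)).
Evaluate each component's likelihood at the observed value:
  p_A = (1/(1.72·√(2π)))·exp(−(18.6−11.14)²/(2·1.72²)) = 0.231943·exp(-9.40569) = 1.90784e-05
  p_B = (1/(1.49·√(2π)))·exp(−(18.6−12.99)²/(2·1.49²)) = 0.267746·exp(-7.08799) = 0.000223588
  p_C = (1/(1.64·√(2π)))·exp(−(18.6−17.47)²/(2·1.64²)) = 0.243257·exp(-0.23738) = 0.191856
  p_D = (1/(0.64·√(2π)))·exp(−(18.6−19.67)²/(2·0.64²)) = 0.623347·exp(-1.39758) = 0.154088
Odds = (0.28/0.25) × (0.191856/0.154088) = 1.12 × 1.24511 ≈ 1.395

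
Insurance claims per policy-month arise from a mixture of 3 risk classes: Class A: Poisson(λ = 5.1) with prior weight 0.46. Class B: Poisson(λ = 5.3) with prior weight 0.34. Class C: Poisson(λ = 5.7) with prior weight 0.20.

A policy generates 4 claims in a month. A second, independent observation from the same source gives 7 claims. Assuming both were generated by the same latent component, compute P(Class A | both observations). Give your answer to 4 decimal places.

0.4542

By Bayes' theorem, P(k | x) = π_k f_k(x) / Σ_j π_j f_j(x).
Since both observations come from the same component, the likelihood for component k is f_k(x₁)·f_k(x₂).
  p_A = [0.171857] × [0.108557] = 0.0186563
  p_B = [0.164109] × [0.116343] = 0.0190929
  p_C = [0.147167] × [0.129782] = 0.0190996
Weight by the priors:
  π_A·p_A = 0.46 × 0.0186563 = 0.00858192
  π_B·p_B = 0.34 × 0.0190929 = 0.00649158
  π_C·p_C = 0.20 × 0.0190996 = 0.00381992
Normaliser: 0.00858192 + 0.00649158 + 0.00381992 = 0.0188934
Responsibility of Class A: 0.00858192 / 0.0188934 ≈ 0.4542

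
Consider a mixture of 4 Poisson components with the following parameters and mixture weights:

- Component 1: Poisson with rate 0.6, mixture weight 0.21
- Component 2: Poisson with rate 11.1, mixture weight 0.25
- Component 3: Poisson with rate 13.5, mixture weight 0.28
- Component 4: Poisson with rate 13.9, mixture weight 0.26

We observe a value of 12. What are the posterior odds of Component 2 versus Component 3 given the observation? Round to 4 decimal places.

Posterior odds = (w_i f_i(x)) / (w_j f_j(x)); the normalising sum cancels.
Poisson probabilities:
  p_1 = 2.49403e-12
  p_2 = 0.110375
  p_3 = 0.10488
  p_4 = 0.0998039
Odds = (0.25/0.28) × (0.110375/0.10488) = 0.892857 × 1.05239 ≈ 0.9396

0.9396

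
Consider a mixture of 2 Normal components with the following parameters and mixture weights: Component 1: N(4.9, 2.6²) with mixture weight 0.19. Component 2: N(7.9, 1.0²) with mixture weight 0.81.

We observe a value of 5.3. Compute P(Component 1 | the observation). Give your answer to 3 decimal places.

0.724

The responsibility of component k is P(Z=k) f_k(x) divided by Σ_j P(Z=j) f_j(x).
Evaluate each component's likelihood at the observed value:
  f_1 = (1/(2.6·√(2π)))·exp(−(5.3−4.9)²/(2·2.6²)) = 0.153439·exp(-0.01183) = 0.151634
  f_2 = (1/(1.0·√(2π)))·exp(−(5.3−7.9)²/(2·1.0²)) = 0.398942·exp(-3.38000) = 0.013583
Unnormalised posteriors:
  P(Z=1)·f_1 = 0.19 × 0.151634 = 0.0288105
  P(Z=2)·f_2 = 0.81 × 0.013583 = 0.0110022
Marginal: 0.0288105 + 0.0110022 = 0.0398127
So the posterior for Component 1 is 0.0288105 / 0.0398127 ≈ 0.724.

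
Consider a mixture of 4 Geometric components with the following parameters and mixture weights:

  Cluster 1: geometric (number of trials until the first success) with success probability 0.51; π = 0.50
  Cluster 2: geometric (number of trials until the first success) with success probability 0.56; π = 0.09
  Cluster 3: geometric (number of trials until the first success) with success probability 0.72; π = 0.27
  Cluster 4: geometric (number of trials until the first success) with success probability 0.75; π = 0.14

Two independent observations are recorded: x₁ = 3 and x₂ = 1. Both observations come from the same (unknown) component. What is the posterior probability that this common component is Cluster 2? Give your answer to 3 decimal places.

Posterior ∝ prior × likelihood, so P(k | x) ∝ π_k f_k(x); normalise over all components.
Since both observations come from the same component, the likelihood for component k is f_k(x₁)·f_k(x₂).
  f_1 = [0.51·(1−0.51)^2 = 0.51·0.2401 = 0.122451] × [0.51] = 0.06245
  f_2 = [0.56·(1−0.56)^2 = 0.56·0.1936 = 0.108416] × [0.56] = 0.060713
  f_3 = [0.72·(1−0.72)^2 = 0.72·0.0784 = 0.056448] × [0.72] = 0.0406426
  f_4 = [0.75·(1−0.75)^2 = 0.75·0.0625 = 0.046875] × [0.75] = 0.0351562
Multiply by the mixture weights:
  π_1·f_1 = 0.50 × 0.06245 = 0.031225
  π_2·f_2 = 0.09 × 0.060713 = 0.00546417
  π_3·f_3 = 0.27 × 0.0406426 = 0.0109735
  π_4·f_4 = 0.14 × 0.0351562 = 0.00492188
Evidence: 0.031225 + 0.00546417 + 0.0109735 + 0.00492188 = 0.0525845
So the posterior for Cluster 2 is 0.00546417 / 0.0525845 ≈ 0.104.

0.104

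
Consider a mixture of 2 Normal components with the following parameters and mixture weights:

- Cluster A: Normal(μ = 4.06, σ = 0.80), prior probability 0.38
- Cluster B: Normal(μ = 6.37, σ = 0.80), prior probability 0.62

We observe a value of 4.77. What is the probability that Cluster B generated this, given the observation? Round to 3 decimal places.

0.247

Apply Bayes' rule: the posterior for each component is proportional to its prior times its likelihood at x.
Normal densities:
  f_A = 0.336343
  f_B = 0.0674887
Multiply by the mixture weights:
  π_A·f_A = 0.38 × 0.336343 = 0.12781
  π_B·f_B = 0.62 × 0.0674887 = 0.041843
Evidence: 0.12781 + 0.041843 = 0.169653
Responsibility of Cluster B: 0.041843 / 0.169653 ≈ 0.247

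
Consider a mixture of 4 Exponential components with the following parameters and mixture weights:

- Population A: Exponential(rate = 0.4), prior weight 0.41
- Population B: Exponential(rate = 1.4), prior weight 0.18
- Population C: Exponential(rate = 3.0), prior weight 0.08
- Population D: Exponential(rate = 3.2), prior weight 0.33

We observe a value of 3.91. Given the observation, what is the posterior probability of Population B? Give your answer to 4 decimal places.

0.0299

Posterior ∝ prior × likelihood, so P(k | x) ∝ π_k f_k(x); normalise over all components.
Exponential densities:
  L_A = 0.4·e^(−0.4·3.91) = 0.4·e^(−1.5640) = 0.0837189
  L_B = 1.4·e^(−1.4·3.91) = 1.4·e^(−5.4740) = 0.00587219
  L_C = 3.0·e^(−3.0·3.91) = 3.0·e^(−11.7300) = 2.41461e-05
  L_D = 3.2·e^(−3.2·3.91) = 3.2·e^(−12.5120) = 1.1783e-05
Unnormalised posteriors:
  π_A·L_A = 0.41 × 0.0837189 = 0.0343247
  π_B·L_B = 0.18 × 0.00587219 = 0.00105699
  π_C·L_C = 0.08 × 2.41461e-05 = 1.93169e-06
  π_D·L_D = 0.33 × 1.1783e-05 = 3.8884e-06
Denominator: 0.0343247 + 0.00105699 + 1.93169e-06 + 3.8884e-06 = 0.0353876
P(Population B | the observation) = 0.00105699 / 0.0353876 ≈ 0.0299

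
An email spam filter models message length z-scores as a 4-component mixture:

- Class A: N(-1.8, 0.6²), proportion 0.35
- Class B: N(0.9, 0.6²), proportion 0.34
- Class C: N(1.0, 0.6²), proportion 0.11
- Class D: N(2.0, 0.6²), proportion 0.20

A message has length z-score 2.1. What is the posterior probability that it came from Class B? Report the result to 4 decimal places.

0.1745

The responsibility of component k is π_k f_k(x) divided by Σ_j π_j f_j(x).
Component likelihoods at x = 2.1:
  f_A = (1/(0.6·√(2π)))·exp(−(2.1−-1.8)²/(2·0.6²)) = 0.664904·exp(-21.12500) = 4.44926e-10
  f_B = (1/(0.6·√(2π)))·exp(−(2.1−0.9)²/(2·0.6²)) = 0.664904·exp(-2.00000) = 0.0899849
  f_C = (1/(0.6·√(2π)))·exp(−(2.1−1.0)²/(2·0.6²)) = 0.664904·exp(-1.68056) = 0.123852
  f_D = (1/(0.6·√(2π)))·exp(−(2.1−2.0)²/(2·0.6²)) = 0.664904·exp(-0.01389) = 0.655733
Weight by the priors:
  π_A·f_A = 0.35 × 4.44926e-10 = 1.55724e-10
  π_B·f_B = 0.34 × 0.0899849 = 0.0305949
  π_C·f_C = 0.11 × 0.123852 = 0.0136237
  π_D·f_D = 0.20 × 0.655733 = 0.131147
Sum: 1.55724e-10 + 0.0305949 + 0.0136237 + 0.131147 = 0.175365
So the posterior for Class B is 0.0305949 / 0.175365 ≈ 0.1745.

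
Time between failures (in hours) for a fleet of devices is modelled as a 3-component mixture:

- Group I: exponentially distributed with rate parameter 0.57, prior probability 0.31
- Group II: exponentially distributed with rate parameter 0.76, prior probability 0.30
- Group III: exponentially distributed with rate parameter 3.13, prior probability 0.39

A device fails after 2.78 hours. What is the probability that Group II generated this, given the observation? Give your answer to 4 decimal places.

The responsibility of component k is π_k f_k(x) divided by Σ_j π_j f_j(x).
Component likelihoods at x = 2.78 hours:
  f_I = 0.57·e^(−0.57·2.78) = 0.57·e^(−1.5846) = 0.116867
  f_II = 0.76·e^(−0.76·2.78) = 0.76·e^(−2.1128) = 0.0918832
  f_III = 3.13·e^(−3.13·2.78) = 3.13·e^(−8.7014) = 0.000520684
Unnormalised posteriors:
  π_I·f_I = 0.31 × 0.116867 = 0.0362288
  π_II·f_II = 0.30 × 0.0918832 = 0.027565
  π_III·f_III = 0.39 × 0.000520684 = 0.000203067
Denominator: 0.0362288 + 0.027565 + 0.000203067 = 0.0639968
P(Group II | 2.78 hours) ≈ 0.4307

0.4307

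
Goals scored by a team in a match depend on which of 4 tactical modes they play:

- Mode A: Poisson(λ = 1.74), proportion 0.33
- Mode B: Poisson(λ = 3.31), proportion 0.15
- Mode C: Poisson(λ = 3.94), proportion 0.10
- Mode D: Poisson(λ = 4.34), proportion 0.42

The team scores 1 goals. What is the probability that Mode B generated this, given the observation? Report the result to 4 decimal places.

0.1206

The responsibility of component k is P(Z=k) f_k(x) divided by Σ_j P(Z=j) f_j(x).
Component likelihoods at x = 1 goals:
  L_A = e^(−1.74)·1.74^1/1! = 0.305405
  L_B = e^(−3.31)·3.31^1/1! = 0.120869
  L_C = e^(−3.94)·3.94^1/1! = 0.076626
  L_D = e^(−4.34)·4.34^1/1! = 0.0565785
Prior × likelihood for each component:
  P(Z=A)·L_A = 0.33 × 0.305405 = 0.100784
  P(Z=B)·L_B = 0.15 × 0.120869 = 0.0181303
  P(Z=C)·L_C = 0.10 × 0.076626 = 0.0076626
  P(Z=D)·L_D = 0.42 × 0.0565785 = 0.023763
Normaliser: 0.100784 + 0.0181303 + 0.0076626 + 0.023763 = 0.15034
So the posterior for Mode B is 0.0181303 / 0.15034 ≈ 0.1206.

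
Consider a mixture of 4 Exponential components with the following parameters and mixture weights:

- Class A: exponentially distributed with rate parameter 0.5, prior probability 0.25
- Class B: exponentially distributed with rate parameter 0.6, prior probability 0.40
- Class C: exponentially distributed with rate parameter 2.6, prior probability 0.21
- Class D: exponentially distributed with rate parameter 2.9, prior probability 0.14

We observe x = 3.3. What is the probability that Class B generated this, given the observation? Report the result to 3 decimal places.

0.579

Apply Bayes' rule: the posterior for each component is proportional to its prior times its likelihood at x.
Exponential densities:
  p_A = 0.096025
  p_B = 0.0828415
  p_C = 0.000488345
  p_D = 0.000202395
Weight by the priors:
  w_A·p_A = 0.25 × 0.096025 = 0.0240062
  w_B·p_B = 0.40 × 0.0828415 = 0.0331366
  w_C·p_C = 0.21 × 0.000488345 = 0.000102552
  w_D·p_D = 0.14 × 0.000202395 = 2.83353e-05
Normaliser: 0.0240062 + 0.0331366 + 0.000102552 + 2.83353e-05 = 0.0572737
Responsibility of Class B: 0.0331366 / 0.0572737 ≈ 0.579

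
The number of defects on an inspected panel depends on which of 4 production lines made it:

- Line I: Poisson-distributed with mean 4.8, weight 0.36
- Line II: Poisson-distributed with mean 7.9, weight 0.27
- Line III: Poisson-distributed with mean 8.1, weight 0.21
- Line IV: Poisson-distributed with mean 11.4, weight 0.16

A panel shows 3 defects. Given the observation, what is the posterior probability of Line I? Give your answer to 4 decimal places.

0.7923

The responsibility of component k is w_k f_k(x) divided by Σ_j w_j f_j(x).
Poisson probabilities:
  L_I = 0.151691
  L_II = 0.0304652
  L_III = 0.0268855
  L_IV = 0.00276443
Unnormalised posteriors:
  w_I·L_I = 0.36 × 0.151691 = 0.0546087
  w_II·L_II = 0.27 × 0.0304652 = 0.0082256
  w_III·L_III = 0.21 × 0.0268855 = 0.00564596
  w_IV·L_IV = 0.16 × 0.00276443 = 0.000442309
Denominator: 0.0546087 + 0.0082256 + 0.00564596 + 0.000442309 = 0.0689225
Responsibility of Line I: 0.0546087 / 0.0689225 ≈ 0.7923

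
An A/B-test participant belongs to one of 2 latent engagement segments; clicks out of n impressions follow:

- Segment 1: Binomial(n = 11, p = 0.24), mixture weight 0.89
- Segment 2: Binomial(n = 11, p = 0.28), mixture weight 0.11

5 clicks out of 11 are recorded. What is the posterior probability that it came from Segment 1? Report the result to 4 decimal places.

Posterior ∝ prior × likelihood, so P(k | x) ∝ π_k f_k(x); normalise over all components.
Binomial probabilities:
  f_1 = 0.0708891
  f_2 = 0.110771
Weight by the priors:
  π_1·f_1 = 0.89 × 0.0708891 = 0.0630913
  π_2·f_2 = 0.11 × 0.110771 = 0.0121848
Normaliser: 0.0630913 + 0.0121848 = 0.0752762
P(Segment 1 | data) = 0.0630913 / 0.0752762 ≈ 0.8381

0.8381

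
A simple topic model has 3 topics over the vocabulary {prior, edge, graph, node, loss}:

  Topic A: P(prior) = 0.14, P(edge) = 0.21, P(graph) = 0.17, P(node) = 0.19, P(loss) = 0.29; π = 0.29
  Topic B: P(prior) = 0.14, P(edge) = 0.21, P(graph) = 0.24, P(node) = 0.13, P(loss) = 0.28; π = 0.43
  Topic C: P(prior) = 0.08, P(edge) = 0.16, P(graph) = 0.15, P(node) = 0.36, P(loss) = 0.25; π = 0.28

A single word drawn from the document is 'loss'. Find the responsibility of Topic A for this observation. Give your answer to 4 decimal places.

0.3064

The responsibility of component k is π_k f_k(x) divided by Σ_j π_j f_j(x).
Evaluate each component's likelihood at the observed value:
  p_A = P(loss | comp) = 0.29
  p_B = P(loss | comp) = 0.28
  p_C = P(loss | comp) = 0.25
Multiply by the mixture weights:
  π_A·p_A = 0.29 × 0.29 = 0.0841
  π_B·p_B = 0.43 × 0.28 = 0.1204
  π_C·p_C = 0.28 × 0.25 = 0.07
Normaliser: 0.0841 + 0.1204 + 0.07 = 0.2745
P(Topic A | data) = 0.0841 / 0.2745 ≈ 0.3064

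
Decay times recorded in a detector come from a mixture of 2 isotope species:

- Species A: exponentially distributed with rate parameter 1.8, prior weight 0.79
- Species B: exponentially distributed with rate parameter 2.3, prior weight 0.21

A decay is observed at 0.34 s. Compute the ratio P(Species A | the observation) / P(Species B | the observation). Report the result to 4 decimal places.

The posterior odds equal the prior odds times the likelihood ratio: (P(Z=i)/P(Z=j))·(f_i(x)/f_j(x)).
Evaluate each component's likelihood at the observed value:
  L_A = 1.8·e^(−1.8·0.34) = 1.8·e^(−0.6120) = 0.976077
  L_B = 2.3·e^(−2.3·0.34) = 2.3·e^(−0.7820) = 1.05223
Posterior odds = (P(Z=A)·L_A) / (P(Z=B)·L_B) = (0.79·0.976077) / (0.21·1.05223) = 0.771101 / 0.220968 ≈ 3.4897

3.4897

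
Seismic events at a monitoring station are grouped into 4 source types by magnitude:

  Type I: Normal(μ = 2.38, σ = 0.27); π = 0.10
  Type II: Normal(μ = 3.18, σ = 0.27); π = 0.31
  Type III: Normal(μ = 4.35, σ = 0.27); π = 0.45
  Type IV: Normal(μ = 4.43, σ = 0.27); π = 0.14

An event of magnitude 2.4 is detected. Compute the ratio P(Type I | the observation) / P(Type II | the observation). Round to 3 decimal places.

Only the two components matter; the odds are (w_i f_i(x)) / (w_j f_j(x)).
Normal densities:
  f_I = (1/(0.27·√(2π)))·exp(−(2.4−2.38)²/(2·0.27²)) = 1.477564·exp(-0.00274) = 1.47352
  f_II = (1/(0.27·√(2π)))·exp(−(2.4−3.18)²/(2·0.27²)) = 1.477564·exp(-4.17284) = 0.022767
  f_III = (1/(0.27·√(2π)))·exp(−(2.4−4.35)²/(2·0.27²)) = 1.477564·exp(-26.08025) = 6.96689e-12
  f_IV = (1/(0.27·√(2π)))·exp(−(2.4−4.43)²/(2·0.27²)) = 1.477564·exp(-28.26406) = 7.8455e-13
Posterior odds = (w_I·f_I) / (w_II·f_II) = (0.10·1.47352) / (0.31·0.022767) = 0.147352 / 0.00705776 ≈ 20.878

20.878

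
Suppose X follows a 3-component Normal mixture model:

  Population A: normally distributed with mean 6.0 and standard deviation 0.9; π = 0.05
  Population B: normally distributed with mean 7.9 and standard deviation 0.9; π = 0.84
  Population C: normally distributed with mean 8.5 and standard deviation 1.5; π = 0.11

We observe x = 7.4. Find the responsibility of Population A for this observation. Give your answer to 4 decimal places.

0.0190

The responsibility of component k is π_k f_k(x) divided by Σ_j π_j f_j(x).
Normal densities:
  L_A = (1/(0.9·√(2π)))·exp(−(7.4−6.0)²/(2·0.9²)) = 0.443269·exp(-1.20988) = 0.132198
  L_B = (1/(0.9·√(2π)))·exp(−(7.4−7.9)²/(2·0.9²)) = 0.443269·exp(-0.15432) = 0.37988
  L_C = (1/(1.5·√(2π)))·exp(−(7.4−8.5)²/(2·1.5²)) = 0.265962·exp(-0.26889) = 0.203255
Weight by the priors:
  π_A·L_A = 0.05 × 0.132198 = 0.0066099
  π_B·L_B = 0.84 × 0.37988 = 0.319099
  π_C·L_C = 0.11 × 0.203255 = 0.0223581
Sum: 0.0066099 + 0.319099 + 0.0223581 = 0.348067
Responsibility of Population A: 0.0066099 / 0.348067 ≈ 0.0190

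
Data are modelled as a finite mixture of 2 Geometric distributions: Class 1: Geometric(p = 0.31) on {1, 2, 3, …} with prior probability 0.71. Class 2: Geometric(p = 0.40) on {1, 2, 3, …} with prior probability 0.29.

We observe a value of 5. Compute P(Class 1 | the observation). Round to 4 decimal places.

Apply Bayes' rule: the posterior for each component is proportional to its prior times its likelihood at x.
Component likelihoods at x = 5:
  f_1 = 0.0702681
  f_2 = 0.05184
Multiply by the mixture weights:
  P(Z=1)·f_1 = 0.71 × 0.0702681 = 0.0498903
  P(Z=2)·f_2 = 0.29 × 0.05184 = 0.0150336
Evidence: 0.0498903 + 0.0150336 = 0.0649239
P(Class 1 | 5) ≈ 0.7684

0.7684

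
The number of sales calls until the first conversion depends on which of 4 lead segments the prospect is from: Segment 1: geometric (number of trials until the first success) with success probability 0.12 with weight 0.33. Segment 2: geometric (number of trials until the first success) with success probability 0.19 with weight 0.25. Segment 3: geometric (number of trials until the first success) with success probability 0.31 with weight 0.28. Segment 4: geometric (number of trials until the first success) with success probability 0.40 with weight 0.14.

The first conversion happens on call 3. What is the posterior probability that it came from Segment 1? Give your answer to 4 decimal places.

0.2487

Apply Bayes' rule: the posterior for each component is proportional to its prior times its likelihood at x.
Geometric probabilities:
  L_1 = 0.092928
  L_2 = 0.124659
  L_3 = 0.147591
  L_4 = 0.144
Multiply by the mixture weights:
  π_1·L_1 = 0.33 × 0.092928 = 0.0306662
  π_2·L_2 = 0.25 × 0.124659 = 0.0311648
  π_3·L_3 = 0.28 × 0.147591 = 0.0413255
  π_4·L_4 = 0.14 × 0.144 = 0.02016
Sum: 0.0306662 + 0.0311648 + 0.0413255 + 0.02016 = 0.123316
P(Segment 1 | 3) = 0.0306662 / 0.123316 ≈ 0.2487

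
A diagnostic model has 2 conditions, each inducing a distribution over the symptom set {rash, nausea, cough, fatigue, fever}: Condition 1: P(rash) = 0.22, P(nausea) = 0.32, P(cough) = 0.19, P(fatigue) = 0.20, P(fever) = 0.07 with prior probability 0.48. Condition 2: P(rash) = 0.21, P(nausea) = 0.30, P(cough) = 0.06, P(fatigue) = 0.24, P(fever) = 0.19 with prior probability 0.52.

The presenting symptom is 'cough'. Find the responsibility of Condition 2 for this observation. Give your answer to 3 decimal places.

0.255

The responsibility of component k is P(Z=k) f_k(x) divided by Σ_j P(Z=j) f_j(x).
Evaluate each component's likelihood at the observed value:
  f_1 = P(cough | comp) = 0.19
  f_2 = P(cough | comp) = 0.06
Multiply by the mixture weights:
  P(Z=1)·f_1 = 0.48 × 0.19 = 0.0912
  P(Z=2)·f_2 = 0.52 × 0.06 = 0.0312
Denominator: 0.0912 + 0.0312 = 0.1224
P(Condition 2 | the observation) ≈ 0.255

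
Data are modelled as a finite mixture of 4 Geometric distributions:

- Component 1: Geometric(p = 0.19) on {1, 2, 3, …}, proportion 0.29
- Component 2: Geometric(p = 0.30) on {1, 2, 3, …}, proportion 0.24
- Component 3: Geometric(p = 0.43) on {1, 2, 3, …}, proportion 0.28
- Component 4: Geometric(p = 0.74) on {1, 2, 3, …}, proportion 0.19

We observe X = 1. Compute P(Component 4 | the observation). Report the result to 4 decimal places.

Posterior ∝ prior × likelihood, so P(k | x) ∝ P(Z=k) f_k(x); normalise over all components.
Geometric probabilities:
  f_1 = 0.19
  f_2 = 0.3
  f_3 = 0.43
  f_4 = 0.74
Prior × likelihood for each component:
  P(Z=1)·f_1 = 0.29 × 0.19 = 0.0551
  P(Z=2)·f_2 = 0.24 × 0.3 = 0.072
  P(Z=3)·f_3 = 0.28 × 0.43 = 0.1204
  P(Z=4)·f_4 = 0.19 × 0.74 = 0.1406
Denominator: 0.0551 + 0.072 + 0.1204 + 0.1406 = 0.3881
Responsibility of Component 4: 0.1406 / 0.3881 ≈ 0.3623

0.3623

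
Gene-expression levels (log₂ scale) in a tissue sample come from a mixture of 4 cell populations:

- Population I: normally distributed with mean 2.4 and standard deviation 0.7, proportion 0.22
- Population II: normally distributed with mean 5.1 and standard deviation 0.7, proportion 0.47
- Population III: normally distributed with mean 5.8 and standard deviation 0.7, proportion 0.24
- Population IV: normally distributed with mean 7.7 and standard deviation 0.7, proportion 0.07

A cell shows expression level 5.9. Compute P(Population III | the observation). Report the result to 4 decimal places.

0.4901

P(component k | x) = w_k·f_k(x) / marginal(x), where marginal(x) = Σ_j w_j·f_j(x).
Evaluate each component's likelihood at the observed value:
  p_I = 2.12389e-06
  p_II = 0.296614
  p_III = 0.564132
  p_IV = 0.0208921
Unnormalised posteriors:
  w_I·p_I = 0.22 × 2.12389e-06 = 4.67255e-07
  w_II·p_II = 0.47 × 0.296614 = 0.139408
  w_III·p_III = 0.24 × 0.564132 = 0.135392
  w_IV·p_IV = 0.07 × 0.0208921 = 0.00146244
Sum: 4.67255e-07 + 0.139408 + 0.135392 + 0.00146244 = 0.276263
P(Population III | data) = 0.135392 / 0.276263 ≈ 0.4901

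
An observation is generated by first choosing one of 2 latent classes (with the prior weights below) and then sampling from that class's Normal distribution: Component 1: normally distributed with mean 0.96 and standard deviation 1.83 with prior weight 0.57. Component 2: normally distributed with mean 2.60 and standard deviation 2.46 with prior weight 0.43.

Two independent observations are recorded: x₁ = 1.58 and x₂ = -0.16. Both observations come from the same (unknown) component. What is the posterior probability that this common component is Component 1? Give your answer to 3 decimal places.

0.793

Posterior ∝ prior × likelihood, so P(k | x) ∝ π_k f_k(x); normalise over all components.
Since both observations come from the same component, the likelihood for component k is f_k(x₁)·f_k(x₂).
  p_1 = [(1/(1.83·√(2π)))·exp(−(1.58−0.96)²/(2·1.83²)) = 0.218001·exp(-0.05739) = 0.205842] × [0.180768] = 0.0372097
  p_2 = [(1/(2.46·√(2π)))·exp(−(1.58−2.60)²/(2·2.46²)) = 0.162172·exp(-0.08596) = 0.148814] × [0.0864242] = 0.0128611
Prior × likelihood for each component:
  π_1·p_1 = 0.57 × 0.0372097 = 0.0212095
  π_2·p_2 = 0.43 × 0.0128611 = 0.00553027
Sum: 0.0212095 + 0.00553027 = 0.0267398
P(Component 1 | x₁, x₂) ≈ 0.793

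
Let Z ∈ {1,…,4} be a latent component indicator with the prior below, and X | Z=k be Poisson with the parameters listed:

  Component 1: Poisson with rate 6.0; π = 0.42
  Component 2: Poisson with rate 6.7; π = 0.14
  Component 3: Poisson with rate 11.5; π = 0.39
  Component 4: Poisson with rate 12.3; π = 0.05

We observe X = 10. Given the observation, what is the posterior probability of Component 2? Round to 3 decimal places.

P(component k | x) = P(Z=k)·f_k(x) / marginal(x), where marginal(x) = Σ_j P(Z=j)·f_j(x).
Poisson probabilities:
  p_1 = e^(−6.0)·6.0^10/10! = 0.0413031
  p_2 = e^(−6.7)·6.7^10/10! = 0.0618318
  p_3 = e^(−11.5)·11.5^10/10! = 0.112935
  p_4 = e^(−12.3)·12.3^10/10! = 0.0994182
Weight by the priors:
  P(Z=1)·p_1 = 0.42 × 0.0413031 = 0.0173473
  P(Z=2)·p_2 = 0.14 × 0.0618318 = 0.00865645
  P(Z=3)·p_3 = 0.39 × 0.112935 = 0.0440447
  P(Z=4)·p_4 = 0.05 × 0.0994182 = 0.00497091
Denominator: 0.0173473 + 0.00865645 + 0.0440447 + 0.00497091 = 0.0750193
Responsibility of Component 2: 0.00865645 / 0.0750193 ≈ 0.115

0.115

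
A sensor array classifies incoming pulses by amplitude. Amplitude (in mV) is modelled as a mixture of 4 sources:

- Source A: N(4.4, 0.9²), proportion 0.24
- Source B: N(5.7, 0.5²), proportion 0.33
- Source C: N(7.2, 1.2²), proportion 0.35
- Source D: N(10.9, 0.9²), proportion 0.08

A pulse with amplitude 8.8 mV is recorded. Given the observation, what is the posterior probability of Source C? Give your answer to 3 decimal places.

P(component k | x) = π_k·f_k(x) / marginal(x), where marginal(x) = Σ_j π_j·f_j(x).
Normal densities:
  L_A = (1/(0.9·√(2π)))·exp(−(8.8−4.4)²/(2·0.9²)) = 0.443269·exp(-11.95062) = 2.86141e-06
  L_B = (1/(0.5·√(2π)))·exp(−(8.8−5.7)²/(2·0.5²)) = 0.797885·exp(-19.22000) = 3.58757e-09
  L_C = (1/(1.2·√(2π)))·exp(−(8.8−7.2)²/(2·1.2²)) = 0.332452·exp(-0.88889) = 0.136675
  L_D = (1/(0.9·√(2π)))·exp(−(8.8−10.9)²/(2·0.9²)) = 0.443269·exp(-2.72222) = 0.0291354
Weight by the priors:
  π_A·L_A = 0.24 × 2.86141e-06 = 6.86739e-07
  π_B·L_B = 0.33 × 3.58757e-09 = 1.1839e-09
  π_C·L_C = 0.35 × 0.136675 = 0.0478363
  π_D·L_D = 0.08 × 0.0291354 = 0.00233083
Evidence: 6.86739e-07 + 1.1839e-09 + 0.0478363 + 0.00233083 = 0.0501678
Responsibility of Source C: 0.0478363 / 0.0501678 ≈ 0.954

0.954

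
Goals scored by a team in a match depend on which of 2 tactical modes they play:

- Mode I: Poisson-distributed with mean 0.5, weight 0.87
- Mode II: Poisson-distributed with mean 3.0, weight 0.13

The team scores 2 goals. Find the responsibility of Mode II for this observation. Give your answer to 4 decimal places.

The responsibility of component k is π_k f_k(x) divided by Σ_j π_j f_j(x).
Evaluate each component's likelihood at the observed value:
  f_I = e^(−0.5)·0.5^2/2! = 0.0758163
  f_II = e^(−3.0)·3.0^2/2! = 0.224042
Unnormalised posteriors:
  π_I·f_I = 0.87 × 0.0758163 = 0.0659602
  π_II·f_II = 0.13 × 0.224042 = 0.0291254
Marginal: 0.0659602 + 0.0291254 = 0.0950856
P(Mode II | data) = 0.0291254 / 0.0950856 ≈ 0.3063

0.3063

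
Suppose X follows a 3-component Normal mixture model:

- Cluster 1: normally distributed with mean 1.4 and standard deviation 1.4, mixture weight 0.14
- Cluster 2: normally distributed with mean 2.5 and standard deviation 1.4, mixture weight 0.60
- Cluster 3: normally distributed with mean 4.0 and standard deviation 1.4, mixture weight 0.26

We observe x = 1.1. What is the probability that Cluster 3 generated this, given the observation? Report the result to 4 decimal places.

Apply Bayes' rule: the posterior for each component is proportional to its prior times its likelihood at x.
Evaluate each component's likelihood at the observed value:
  p_1 = (1/(1.4·√(2π)))·exp(−(1.1−1.4)²/(2·1.4²)) = 0.284959·exp(-0.02296) = 0.278491
  p_2 = (1/(1.4·√(2π)))·exp(−(1.1−2.5)²/(2·1.4²)) = 0.284959·exp(-0.50000) = 0.172836
  p_3 = (1/(1.4·√(2π)))·exp(−(1.1−4.0)²/(2·1.4²)) = 0.284959·exp(-2.14541) = 0.033346
Prior × likelihood for each component:
  P(Z=1)·p_1 = 0.14 × 0.278491 = 0.0389887
  P(Z=2)·p_2 = 0.60 × 0.172836 = 0.103702
  P(Z=3)·p_3 = 0.26 × 0.033346 = 0.00866995
Sum: 0.0389887 + 0.103702 + 0.00866995 = 0.15136
Responsibility of Cluster 3: 0.00866995 / 0.15136 ≈ 0.0573

0.0573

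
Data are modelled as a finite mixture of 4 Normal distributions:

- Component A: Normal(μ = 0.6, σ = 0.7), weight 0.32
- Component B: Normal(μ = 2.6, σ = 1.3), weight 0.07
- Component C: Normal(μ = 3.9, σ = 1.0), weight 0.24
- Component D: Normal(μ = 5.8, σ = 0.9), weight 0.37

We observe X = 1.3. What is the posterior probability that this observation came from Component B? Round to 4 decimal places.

The responsibility of component k is π_k f_k(x) divided by Σ_j π_j f_j(x).
Evaluate each component's likelihood at the observed value:
  L_A = (1/(0.7·√(2π)))·exp(−(1.3−0.6)²/(2·0.7²)) = 0.569918·exp(-0.50000) = 0.345672
  L_B = (1/(1.3·√(2π)))·exp(−(1.3−2.6)²/(2·1.3²)) = 0.306879·exp(-0.50000) = 0.186131
  L_C = (1/(1.0·√(2π)))·exp(−(1.3−3.9)²/(2·1.0²)) = 0.398942·exp(-3.38000) = 0.013583
  L_D = (1/(0.9·√(2π)))·exp(−(1.3−5.8)²/(2·0.9²)) = 0.443269·exp(-12.50000) = 1.65191e-06
Weight by the priors:
  π_A·L_A = 0.32 × 0.345672 = 0.110615
  π_B·L_B = 0.07 × 0.186131 = 0.0130292
  π_C·L_C = 0.24 × 0.013583 = 0.00325991
  π_D·L_D = 0.37 × 1.65191e-06 = 6.11207e-07
Denominator: 0.110615 + 0.0130292 + 0.00325991 + 6.11207e-07 = 0.126905
So the posterior for Component B is 0.0130292 / 0.126905 ≈ 0.1027.

0.1027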